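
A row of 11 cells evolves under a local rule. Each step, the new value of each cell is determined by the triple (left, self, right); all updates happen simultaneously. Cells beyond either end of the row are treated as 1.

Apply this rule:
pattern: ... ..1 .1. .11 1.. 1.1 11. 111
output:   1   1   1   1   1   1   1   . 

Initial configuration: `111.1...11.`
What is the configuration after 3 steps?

..111111111

..111111111
111........
..111111111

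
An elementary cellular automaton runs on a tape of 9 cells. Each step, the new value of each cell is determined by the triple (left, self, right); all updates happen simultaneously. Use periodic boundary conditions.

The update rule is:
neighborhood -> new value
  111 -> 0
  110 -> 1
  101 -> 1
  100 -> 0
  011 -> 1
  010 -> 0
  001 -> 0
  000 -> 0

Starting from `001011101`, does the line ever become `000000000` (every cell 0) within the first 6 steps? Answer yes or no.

000110110
000111110
000100010
000000000
all cells are 0 at step 4

yes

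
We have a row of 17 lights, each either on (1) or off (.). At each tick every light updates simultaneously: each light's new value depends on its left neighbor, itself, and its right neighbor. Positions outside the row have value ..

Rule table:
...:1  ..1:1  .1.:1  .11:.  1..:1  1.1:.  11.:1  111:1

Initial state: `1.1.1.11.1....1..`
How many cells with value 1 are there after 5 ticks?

tick 1: 1.1.1..1.11111111
tick 2: 1.1.1111..1111111
tick 3: 1.1..11111.111111
tick 4: 1.111.1111..11111
tick 5: 1..11..11111.1111
count of 1: 12

12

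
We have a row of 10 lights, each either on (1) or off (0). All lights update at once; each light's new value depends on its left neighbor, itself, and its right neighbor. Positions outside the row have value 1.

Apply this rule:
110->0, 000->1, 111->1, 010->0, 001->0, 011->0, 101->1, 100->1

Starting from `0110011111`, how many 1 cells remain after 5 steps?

1001001111
0100100111
1010010011
0101001001
1010100100
count of 1: 4

4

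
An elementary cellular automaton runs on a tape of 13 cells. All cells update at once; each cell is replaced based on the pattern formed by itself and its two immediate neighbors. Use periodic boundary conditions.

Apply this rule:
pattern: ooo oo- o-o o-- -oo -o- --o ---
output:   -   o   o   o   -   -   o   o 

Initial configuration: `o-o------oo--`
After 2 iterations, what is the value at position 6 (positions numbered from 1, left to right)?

iteration 1: -o-oooooo-ooo
iteration 2: o-o-----oo--o
position 6 holds -

-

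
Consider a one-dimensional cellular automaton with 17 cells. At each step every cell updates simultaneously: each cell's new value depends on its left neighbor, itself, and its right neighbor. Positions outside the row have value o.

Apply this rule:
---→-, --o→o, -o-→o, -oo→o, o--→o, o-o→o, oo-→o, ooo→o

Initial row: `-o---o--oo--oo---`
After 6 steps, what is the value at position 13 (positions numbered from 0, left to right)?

o

step 1: ooo-ooooooooooo-o
step 2: ooooooooooooooooo
step 3: ooooooooooooooooo  (fixed point — unchanged through step 6)
position 13 holds o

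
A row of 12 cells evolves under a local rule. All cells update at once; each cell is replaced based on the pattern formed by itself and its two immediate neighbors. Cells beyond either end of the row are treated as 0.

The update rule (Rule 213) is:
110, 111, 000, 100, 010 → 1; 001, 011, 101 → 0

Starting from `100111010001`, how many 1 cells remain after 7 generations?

6

110011011101
011001001101
001101100101
100100110101
110110010101
010011010101
011001010101
count of 1: 6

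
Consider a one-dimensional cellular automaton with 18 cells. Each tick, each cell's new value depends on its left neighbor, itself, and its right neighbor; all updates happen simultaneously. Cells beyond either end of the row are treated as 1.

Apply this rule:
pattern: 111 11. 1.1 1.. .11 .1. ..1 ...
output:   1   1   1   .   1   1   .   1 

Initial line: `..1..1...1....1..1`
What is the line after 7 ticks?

tick 1: ..1..1.1.1.11.1..1
tick 2: ..1..1111111111..1
tick 3: ..1..1111111111..1  (fixed point — unchanged through tick 7)

..1..1111111111..1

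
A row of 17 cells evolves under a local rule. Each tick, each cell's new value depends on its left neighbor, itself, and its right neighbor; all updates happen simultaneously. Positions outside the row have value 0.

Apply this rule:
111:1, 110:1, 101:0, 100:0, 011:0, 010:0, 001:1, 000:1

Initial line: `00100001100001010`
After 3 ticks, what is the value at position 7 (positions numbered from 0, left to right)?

11001110101110000
01010110000110111
10000010111010011
position 7 holds 0

0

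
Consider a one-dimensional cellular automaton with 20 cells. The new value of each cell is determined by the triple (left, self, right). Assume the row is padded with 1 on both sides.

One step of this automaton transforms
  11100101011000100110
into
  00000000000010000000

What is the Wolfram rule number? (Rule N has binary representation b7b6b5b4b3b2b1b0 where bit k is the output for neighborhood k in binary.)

1

position 0: 111 → 0  (bit 7 = 0)
position 2: 110 → 0  (bit 6 = 0)
position 6: 101 → 0  (bit 5 = 0)
position 3: 100 → 0  (bit 4 = 0)
position 9: 011 → 0  (bit 3 = 0)
position 5: 010 → 0  (bit 2 = 0)
position 4: 001 → 0  (bit 1 = 0)
position 12: 000 → 1  (bit 0 = 1)
bits b7..b0 = 00000001 = 1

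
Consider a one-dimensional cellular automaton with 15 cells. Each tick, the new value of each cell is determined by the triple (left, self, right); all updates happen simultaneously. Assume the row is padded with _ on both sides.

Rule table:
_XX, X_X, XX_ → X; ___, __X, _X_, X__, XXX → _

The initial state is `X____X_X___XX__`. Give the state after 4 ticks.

___________XX__

tick 1: ______X____XX__
tick 2: ___________XX__
tick 3: ___________XX__  (fixed point — unchanged through tick 4)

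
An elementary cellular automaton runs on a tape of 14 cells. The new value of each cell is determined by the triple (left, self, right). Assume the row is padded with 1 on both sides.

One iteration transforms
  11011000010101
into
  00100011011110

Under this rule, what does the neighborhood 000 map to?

1

At position 6 the neighborhood is 000; the next row has 1 there.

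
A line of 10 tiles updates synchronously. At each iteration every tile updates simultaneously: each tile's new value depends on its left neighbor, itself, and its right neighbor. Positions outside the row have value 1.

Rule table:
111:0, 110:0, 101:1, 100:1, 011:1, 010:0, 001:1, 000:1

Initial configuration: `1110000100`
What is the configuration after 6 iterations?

1111110001

0001111011
1111000110
0000111101
1111100011
0000011110
1111110001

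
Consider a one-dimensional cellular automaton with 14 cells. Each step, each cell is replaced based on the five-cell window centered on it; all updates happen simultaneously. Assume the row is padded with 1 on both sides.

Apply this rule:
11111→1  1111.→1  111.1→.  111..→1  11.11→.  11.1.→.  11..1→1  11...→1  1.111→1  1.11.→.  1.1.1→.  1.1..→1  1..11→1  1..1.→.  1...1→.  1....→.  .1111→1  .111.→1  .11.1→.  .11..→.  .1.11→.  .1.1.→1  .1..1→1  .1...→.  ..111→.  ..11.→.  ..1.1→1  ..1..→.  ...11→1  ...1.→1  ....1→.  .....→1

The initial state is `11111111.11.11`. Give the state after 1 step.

1111111.....11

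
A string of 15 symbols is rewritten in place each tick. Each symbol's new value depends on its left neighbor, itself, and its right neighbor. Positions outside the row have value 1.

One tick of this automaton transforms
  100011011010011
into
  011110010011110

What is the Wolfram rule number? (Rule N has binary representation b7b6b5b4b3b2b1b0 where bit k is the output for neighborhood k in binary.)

31

position 14: 111 → 0  (bit 7 = 0)
position 0: 110 → 0  (bit 6 = 0)
position 6: 101 → 0  (bit 5 = 0)
position 1: 100 → 1  (bit 4 = 1)
position 4: 011 → 1  (bit 3 = 1)
position 10: 010 → 1  (bit 2 = 1)
position 3: 001 → 1  (bit 1 = 1)
position 2: 000 → 1  (bit 0 = 1)
bits b7..b0 = 00011111 = 31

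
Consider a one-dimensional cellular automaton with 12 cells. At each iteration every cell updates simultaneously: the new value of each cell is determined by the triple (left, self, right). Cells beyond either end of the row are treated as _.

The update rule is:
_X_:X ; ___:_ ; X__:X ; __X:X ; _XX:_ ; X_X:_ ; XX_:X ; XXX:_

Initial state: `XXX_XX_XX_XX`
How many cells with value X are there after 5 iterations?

__X__X__X__X
_XXXXXXXXXXX
X__________X
XX________XX
_XX______X_X
count of X: 4

4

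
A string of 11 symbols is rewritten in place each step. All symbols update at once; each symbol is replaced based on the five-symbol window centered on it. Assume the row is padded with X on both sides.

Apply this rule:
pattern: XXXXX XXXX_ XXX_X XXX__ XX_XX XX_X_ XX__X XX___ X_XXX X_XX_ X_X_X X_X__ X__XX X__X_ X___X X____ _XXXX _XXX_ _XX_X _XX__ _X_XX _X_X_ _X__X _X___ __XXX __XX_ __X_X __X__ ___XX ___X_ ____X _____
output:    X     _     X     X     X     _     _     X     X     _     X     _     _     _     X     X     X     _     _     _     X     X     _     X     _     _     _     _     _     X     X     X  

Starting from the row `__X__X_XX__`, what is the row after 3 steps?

______X____
XXXXXX_XXX_
XXXX_XXX_XX

XXXX_XXX_XX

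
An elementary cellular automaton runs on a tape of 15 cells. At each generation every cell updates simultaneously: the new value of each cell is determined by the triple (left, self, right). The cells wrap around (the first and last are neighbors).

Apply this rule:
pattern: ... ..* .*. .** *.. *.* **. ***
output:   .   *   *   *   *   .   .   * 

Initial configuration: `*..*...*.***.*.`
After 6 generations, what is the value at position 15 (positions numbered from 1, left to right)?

generation 1: *****.**.**..*.
generation 2: ****..*..*.***.
generation 3: ***.******.**..
generation 4: **..*****..*.**
generation 5: *.******.***.**
generation 6: ..*****..**..**
position 15 holds *

*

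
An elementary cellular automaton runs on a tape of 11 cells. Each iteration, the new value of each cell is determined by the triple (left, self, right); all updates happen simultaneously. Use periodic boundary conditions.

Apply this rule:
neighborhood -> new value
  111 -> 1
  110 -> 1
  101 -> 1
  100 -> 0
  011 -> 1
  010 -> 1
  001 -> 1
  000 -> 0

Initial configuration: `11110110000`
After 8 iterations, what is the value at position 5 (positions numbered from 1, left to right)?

1

11111110001
11111110011
11111110111
11111111111
11111111111  (fixed point — unchanged through iteration 8)
position 5 holds 1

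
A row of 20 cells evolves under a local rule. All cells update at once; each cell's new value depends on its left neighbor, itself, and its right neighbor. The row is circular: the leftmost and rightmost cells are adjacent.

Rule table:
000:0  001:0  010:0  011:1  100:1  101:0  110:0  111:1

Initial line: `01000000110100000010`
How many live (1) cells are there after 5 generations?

generation 1: 00100000100010000001
generation 2: 10010000010001000000
generation 3: 01001000001000100000
generation 4: 00100100000100010000
generation 5: 00010010000010001000
count of 1: 4

4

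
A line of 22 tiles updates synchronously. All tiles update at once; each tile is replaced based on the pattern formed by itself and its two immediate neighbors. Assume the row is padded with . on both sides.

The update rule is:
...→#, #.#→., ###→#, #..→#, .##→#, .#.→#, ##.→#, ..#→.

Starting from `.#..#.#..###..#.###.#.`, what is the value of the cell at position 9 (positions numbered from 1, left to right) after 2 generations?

.##.#.##.####.#.###.##
.##.#.##.####.#.###.##
position 9 holds .

.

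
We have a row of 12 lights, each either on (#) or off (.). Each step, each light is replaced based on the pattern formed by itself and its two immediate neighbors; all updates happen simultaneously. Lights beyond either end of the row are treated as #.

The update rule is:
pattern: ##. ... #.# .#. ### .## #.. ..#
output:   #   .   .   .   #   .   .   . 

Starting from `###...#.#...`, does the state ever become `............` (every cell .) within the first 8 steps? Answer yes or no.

###.........
###.........  (fixed point — unchanged through step 8)
step 8 is ###........., still not uniform .

no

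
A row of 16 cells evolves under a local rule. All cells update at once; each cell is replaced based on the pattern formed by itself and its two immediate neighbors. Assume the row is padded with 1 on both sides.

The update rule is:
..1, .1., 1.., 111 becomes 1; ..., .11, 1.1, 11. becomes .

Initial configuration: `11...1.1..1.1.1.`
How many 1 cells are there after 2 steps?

1.1.11.1111.1.1.
..1.....11..1.1.
count of 1: 5

5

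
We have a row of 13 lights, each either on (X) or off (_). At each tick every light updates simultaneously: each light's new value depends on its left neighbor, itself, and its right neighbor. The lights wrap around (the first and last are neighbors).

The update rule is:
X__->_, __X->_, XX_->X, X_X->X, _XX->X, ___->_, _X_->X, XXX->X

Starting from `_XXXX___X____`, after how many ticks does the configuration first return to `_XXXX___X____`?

1

tick 1: _XXXX___X____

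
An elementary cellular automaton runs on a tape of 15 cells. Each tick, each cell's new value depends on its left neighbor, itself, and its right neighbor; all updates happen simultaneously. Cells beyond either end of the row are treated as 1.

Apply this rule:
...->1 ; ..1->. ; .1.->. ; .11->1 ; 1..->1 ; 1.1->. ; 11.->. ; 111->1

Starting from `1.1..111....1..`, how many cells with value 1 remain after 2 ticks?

6

...1.11.111..1.
11...1..11.1...
count of 1: 6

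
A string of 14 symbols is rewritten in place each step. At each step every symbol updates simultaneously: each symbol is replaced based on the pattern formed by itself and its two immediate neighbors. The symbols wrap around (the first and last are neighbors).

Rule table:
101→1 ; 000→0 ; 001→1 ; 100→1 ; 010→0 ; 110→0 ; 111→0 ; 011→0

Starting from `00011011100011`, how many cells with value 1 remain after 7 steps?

6

step 1: 10100100010100
step 2: 01011010101011
step 3: 10100101010100
step 4: 01011010101011  (repeats step 2; period 2)
step 7: 10100101010100
count of 1: 6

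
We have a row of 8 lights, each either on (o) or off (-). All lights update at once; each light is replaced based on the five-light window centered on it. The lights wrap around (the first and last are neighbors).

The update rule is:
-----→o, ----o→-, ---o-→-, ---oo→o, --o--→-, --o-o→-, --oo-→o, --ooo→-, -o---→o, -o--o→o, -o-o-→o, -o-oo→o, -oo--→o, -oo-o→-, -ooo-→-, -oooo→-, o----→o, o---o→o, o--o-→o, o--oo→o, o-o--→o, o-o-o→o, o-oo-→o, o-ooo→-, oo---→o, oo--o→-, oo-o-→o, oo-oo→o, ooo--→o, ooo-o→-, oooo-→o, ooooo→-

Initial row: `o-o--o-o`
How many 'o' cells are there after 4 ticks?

4

-oooo-oo
o--o-oo-
ooo-oo-o
-o-oo-o-
count of o: 4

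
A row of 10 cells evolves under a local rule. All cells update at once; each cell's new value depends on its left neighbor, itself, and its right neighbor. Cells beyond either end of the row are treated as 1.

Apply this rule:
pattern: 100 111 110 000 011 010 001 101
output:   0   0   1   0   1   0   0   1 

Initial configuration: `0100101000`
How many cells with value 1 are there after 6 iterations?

1

iteration 1: 1000010000
iteration 2: 1000000000
iteration 3: 1000000000  (fixed point — unchanged through iteration 6)
count of 1: 1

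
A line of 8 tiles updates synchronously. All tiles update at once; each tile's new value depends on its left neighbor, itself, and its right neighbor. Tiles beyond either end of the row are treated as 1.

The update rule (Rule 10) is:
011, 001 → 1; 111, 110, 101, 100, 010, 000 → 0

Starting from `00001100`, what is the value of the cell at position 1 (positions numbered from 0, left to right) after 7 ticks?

1

00011001
00110011
01100110
01001100
00011001  (repeats tick 1; period 4)
tick 7: 01100110
position 1 holds 1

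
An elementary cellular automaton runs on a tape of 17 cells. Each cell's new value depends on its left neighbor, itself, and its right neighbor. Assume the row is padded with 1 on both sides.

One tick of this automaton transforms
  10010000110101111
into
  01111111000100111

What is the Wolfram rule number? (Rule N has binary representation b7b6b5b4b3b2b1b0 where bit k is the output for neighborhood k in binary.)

151

position 14: 111 → 1  (bit 7 = 1)
position 0: 110 → 0  (bit 6 = 0)
position 10: 101 → 0  (bit 5 = 0)
position 1: 100 → 1  (bit 4 = 1)
position 8: 011 → 0  (bit 3 = 0)
position 3: 010 → 1  (bit 2 = 1)
position 2: 001 → 1  (bit 1 = 1)
position 5: 000 → 1  (bit 0 = 1)
bits b7..b0 = 10010111 = 151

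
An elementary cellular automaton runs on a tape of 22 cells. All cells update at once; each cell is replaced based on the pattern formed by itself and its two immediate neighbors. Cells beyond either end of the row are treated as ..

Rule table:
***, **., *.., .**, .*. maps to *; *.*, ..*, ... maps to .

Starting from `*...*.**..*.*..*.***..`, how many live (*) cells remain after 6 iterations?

16

iteration 1: **..*.***.*.**.*.****.
iteration 2: ***.*.***.*.**.*.*****
iteration 3: ***.*.***.*.**.*.*****  (fixed point — unchanged through iteration 6)
count of *: 16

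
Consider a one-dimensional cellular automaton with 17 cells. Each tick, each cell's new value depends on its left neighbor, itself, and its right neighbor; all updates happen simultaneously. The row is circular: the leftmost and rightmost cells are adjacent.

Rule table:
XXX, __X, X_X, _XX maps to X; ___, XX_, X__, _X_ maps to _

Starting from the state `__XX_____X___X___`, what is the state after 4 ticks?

_____X___X_____XX

_XX_____X___X____
XX_____X___X_____
X_____X___X_____X
_____X___X_____XX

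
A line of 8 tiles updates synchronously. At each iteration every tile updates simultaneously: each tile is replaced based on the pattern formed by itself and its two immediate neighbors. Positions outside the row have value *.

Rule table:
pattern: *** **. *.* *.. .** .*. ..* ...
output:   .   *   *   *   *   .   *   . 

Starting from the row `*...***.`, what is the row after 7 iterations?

**.**.**
.******.
**....**
.**..**.
********
........
*......*

*......*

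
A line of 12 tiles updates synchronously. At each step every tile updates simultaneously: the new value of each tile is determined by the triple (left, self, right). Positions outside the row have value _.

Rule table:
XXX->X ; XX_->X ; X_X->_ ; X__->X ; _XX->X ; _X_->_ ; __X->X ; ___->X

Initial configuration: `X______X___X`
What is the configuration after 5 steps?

_XXXXXX_XXX_
XXXXXXX_XXXX
XXXXXXX_XXXX  (fixed point — unchanged through step 5)

XXXXXXX_XXXX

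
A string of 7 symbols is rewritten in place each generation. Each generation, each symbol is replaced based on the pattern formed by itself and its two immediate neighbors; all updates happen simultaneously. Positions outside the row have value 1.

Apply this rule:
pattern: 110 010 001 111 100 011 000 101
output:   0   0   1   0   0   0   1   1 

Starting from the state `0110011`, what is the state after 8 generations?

1000100
0011001
0100010
1001101
0010010
0100101
1001010
0010101

0010101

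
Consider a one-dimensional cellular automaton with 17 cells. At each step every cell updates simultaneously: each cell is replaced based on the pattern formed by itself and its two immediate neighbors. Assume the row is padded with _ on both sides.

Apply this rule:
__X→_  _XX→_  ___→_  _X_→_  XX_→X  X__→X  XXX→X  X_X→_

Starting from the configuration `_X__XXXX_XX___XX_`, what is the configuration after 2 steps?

__X__XXX__XX___XX
___X__XXX__XX___X

___X__XXX__XX___X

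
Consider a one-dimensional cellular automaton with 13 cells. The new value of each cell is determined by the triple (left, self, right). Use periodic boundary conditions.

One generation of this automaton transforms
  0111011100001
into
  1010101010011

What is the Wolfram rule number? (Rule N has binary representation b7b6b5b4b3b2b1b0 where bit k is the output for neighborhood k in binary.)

position 2: 111 → 1  (bit 7 = 1)
position 3: 110 → 0  (bit 6 = 0)
position 0: 101 → 1  (bit 5 = 1)
position 8: 100 → 1  (bit 4 = 1)
position 1: 011 → 0  (bit 3 = 0)
position 12: 010 → 1  (bit 2 = 1)
position 11: 001 → 1  (bit 1 = 1)
position 9: 000 → 0  (bit 0 = 0)
bits b7..b0 = 10110110 = 182

182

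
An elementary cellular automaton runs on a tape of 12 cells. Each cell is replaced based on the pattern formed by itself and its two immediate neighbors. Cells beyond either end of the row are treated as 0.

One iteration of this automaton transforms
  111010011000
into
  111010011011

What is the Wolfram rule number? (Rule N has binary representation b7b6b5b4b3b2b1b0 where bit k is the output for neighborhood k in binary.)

205

position 1: 111 → 1  (bit 7 = 1)
position 2: 110 → 1  (bit 6 = 1)
position 3: 101 → 0  (bit 5 = 0)
position 5: 100 → 0  (bit 4 = 0)
position 0: 011 → 1  (bit 3 = 1)
position 4: 010 → 1  (bit 2 = 1)
position 6: 001 → 0  (bit 1 = 0)
position 10: 000 → 1  (bit 0 = 1)
bits b7..b0 = 11001101 = 205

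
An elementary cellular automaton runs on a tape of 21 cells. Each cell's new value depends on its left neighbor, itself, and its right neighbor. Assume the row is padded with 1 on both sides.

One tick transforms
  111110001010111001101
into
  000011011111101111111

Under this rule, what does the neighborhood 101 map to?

At position 9 the neighborhood is 101; the next row has 1 there.

1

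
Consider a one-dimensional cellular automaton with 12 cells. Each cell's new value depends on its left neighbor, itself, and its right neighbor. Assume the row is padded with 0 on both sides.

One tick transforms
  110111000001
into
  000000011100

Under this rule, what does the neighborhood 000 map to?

At position 7 the neighborhood is 000; the next row has 1 there.

1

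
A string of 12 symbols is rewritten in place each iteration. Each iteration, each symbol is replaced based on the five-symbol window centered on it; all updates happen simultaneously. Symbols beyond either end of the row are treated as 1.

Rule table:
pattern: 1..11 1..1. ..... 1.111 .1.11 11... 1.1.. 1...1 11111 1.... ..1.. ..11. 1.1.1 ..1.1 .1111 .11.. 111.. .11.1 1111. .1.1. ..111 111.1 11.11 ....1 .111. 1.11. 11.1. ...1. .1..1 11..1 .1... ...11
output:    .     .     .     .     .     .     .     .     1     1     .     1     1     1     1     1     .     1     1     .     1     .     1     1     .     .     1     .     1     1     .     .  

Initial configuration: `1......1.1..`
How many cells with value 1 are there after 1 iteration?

..1..1.1..1.
count of 1: 4

4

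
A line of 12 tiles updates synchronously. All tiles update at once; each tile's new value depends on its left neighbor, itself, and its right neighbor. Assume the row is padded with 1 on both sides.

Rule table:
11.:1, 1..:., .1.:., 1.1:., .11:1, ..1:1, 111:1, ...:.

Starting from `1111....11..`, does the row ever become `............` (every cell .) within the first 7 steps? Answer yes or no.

no

1111...111.1
1111..1111.1
1111.11111.1
1111.11111.1  (fixed point — unchanged through step 7)
step 7 is 1111.11111.1, still not uniform .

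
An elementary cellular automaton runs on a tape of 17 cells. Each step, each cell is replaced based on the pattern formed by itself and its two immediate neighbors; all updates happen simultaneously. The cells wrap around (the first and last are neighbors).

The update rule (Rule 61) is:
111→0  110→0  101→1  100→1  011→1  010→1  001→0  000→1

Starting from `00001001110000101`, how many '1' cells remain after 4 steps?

11101101001110111
00011011101001100
11010110011101011
00111101010011110
count of 1: 10

10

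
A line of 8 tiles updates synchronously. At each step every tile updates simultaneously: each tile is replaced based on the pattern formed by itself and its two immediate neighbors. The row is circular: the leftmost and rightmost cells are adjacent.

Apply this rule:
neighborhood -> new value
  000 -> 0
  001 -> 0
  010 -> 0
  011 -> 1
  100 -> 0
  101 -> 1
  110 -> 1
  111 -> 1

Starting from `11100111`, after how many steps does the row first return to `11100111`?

1

11100111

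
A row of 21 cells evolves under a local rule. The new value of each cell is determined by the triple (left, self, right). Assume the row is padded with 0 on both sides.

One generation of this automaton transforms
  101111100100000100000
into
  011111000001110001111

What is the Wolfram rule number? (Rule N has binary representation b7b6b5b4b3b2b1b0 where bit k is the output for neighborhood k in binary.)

169

position 3: 111 → 1  (bit 7 = 1)
position 6: 110 → 0  (bit 6 = 0)
position 1: 101 → 1  (bit 5 = 1)
position 7: 100 → 0  (bit 4 = 0)
position 2: 011 → 1  (bit 3 = 1)
position 0: 010 → 0  (bit 2 = 0)
position 8: 001 → 0  (bit 1 = 0)
position 11: 000 → 1  (bit 0 = 1)
bits b7..b0 = 10101001 = 169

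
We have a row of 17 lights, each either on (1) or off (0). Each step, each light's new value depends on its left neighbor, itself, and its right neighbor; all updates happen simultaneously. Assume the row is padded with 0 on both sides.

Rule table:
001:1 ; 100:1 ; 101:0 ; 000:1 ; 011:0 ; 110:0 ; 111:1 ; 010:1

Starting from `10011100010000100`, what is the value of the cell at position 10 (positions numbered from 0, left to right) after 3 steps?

step 1: 11101011111111111
step 2: 01001001111111110
step 3: 11111110111111101
position 10 holds 1

1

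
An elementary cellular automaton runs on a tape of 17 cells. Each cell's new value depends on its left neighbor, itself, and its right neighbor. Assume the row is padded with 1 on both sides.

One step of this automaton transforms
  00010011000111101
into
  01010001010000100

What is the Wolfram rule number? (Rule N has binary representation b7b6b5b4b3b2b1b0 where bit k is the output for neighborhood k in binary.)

69

position 12: 111 → 0  (bit 7 = 0)
position 7: 110 → 1  (bit 6 = 1)
position 15: 101 → 0  (bit 5 = 0)
position 0: 100 → 0  (bit 4 = 0)
position 6: 011 → 0  (bit 3 = 0)
position 3: 010 → 1  (bit 2 = 1)
position 2: 001 → 0  (bit 1 = 0)
position 1: 000 → 1  (bit 0 = 1)
bits b7..b0 = 01000101 = 69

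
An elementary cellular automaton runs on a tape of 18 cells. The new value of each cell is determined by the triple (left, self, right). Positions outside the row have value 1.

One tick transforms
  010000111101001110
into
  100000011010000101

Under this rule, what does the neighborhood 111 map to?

1

At position 7 the neighborhood is 111; the next row has 1 there.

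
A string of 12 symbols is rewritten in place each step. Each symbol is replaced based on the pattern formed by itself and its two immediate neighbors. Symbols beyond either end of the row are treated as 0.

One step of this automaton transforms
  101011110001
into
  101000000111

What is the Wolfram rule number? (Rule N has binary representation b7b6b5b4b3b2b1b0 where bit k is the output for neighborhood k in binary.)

7

position 5: 111 → 0  (bit 7 = 0)
position 7: 110 → 0  (bit 6 = 0)
position 1: 101 → 0  (bit 5 = 0)
position 8: 100 → 0  (bit 4 = 0)
position 4: 011 → 0  (bit 3 = 0)
position 0: 010 → 1  (bit 2 = 1)
position 10: 001 → 1  (bit 1 = 1)
position 9: 000 → 1  (bit 0 = 1)
bits b7..b0 = 00000111 = 7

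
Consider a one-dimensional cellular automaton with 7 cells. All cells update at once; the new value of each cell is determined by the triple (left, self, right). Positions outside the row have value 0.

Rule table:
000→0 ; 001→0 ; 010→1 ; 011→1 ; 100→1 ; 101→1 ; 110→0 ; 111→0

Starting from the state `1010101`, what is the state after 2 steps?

1111111
1000000

1000000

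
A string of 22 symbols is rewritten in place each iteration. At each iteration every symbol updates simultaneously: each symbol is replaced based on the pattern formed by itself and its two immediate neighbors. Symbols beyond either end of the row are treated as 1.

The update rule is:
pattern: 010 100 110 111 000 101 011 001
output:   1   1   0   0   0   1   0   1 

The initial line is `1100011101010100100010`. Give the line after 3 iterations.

0010100011111111110111
1111110100000000001000
0000001110000000011101

0000001110000000011101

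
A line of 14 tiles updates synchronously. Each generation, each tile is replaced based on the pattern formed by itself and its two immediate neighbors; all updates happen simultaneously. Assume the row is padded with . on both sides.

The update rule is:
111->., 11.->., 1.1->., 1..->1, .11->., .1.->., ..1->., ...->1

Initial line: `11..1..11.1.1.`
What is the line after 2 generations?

1..1..111111..

..1..1.......1
1..1..111111..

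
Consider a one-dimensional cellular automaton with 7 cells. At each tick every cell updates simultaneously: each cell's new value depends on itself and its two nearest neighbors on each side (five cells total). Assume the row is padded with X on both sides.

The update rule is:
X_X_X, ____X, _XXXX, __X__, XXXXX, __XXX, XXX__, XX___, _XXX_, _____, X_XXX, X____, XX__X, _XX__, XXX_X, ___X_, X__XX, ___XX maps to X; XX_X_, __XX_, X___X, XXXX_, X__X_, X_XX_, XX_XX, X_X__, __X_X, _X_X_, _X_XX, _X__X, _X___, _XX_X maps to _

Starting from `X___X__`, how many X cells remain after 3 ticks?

XX_XX_X
_X____X
___XXXX
count of X: 4

4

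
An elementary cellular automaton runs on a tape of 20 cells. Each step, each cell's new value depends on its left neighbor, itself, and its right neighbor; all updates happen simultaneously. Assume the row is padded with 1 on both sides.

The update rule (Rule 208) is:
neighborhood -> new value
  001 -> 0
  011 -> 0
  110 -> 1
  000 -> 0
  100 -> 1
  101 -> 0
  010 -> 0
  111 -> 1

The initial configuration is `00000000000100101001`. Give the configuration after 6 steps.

11111100000000000100

10000000000010000100
11000000000001000010
11100000000000100000
11110000000000010000
11111000000000001000
11111100000000000100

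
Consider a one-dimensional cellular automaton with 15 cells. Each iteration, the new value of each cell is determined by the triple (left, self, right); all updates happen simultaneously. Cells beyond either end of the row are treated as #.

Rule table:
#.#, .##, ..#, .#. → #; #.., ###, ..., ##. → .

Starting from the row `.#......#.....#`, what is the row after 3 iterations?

.....##....##.#

iteration 1: ##.....##....##
iteration 2: ......##....##.
iteration 3: .....##....##.#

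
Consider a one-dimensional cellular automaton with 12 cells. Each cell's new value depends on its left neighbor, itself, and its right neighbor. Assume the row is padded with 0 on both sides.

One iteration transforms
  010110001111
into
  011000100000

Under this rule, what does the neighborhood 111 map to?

At position 9 the neighborhood is 111; the next row has 0 there.

0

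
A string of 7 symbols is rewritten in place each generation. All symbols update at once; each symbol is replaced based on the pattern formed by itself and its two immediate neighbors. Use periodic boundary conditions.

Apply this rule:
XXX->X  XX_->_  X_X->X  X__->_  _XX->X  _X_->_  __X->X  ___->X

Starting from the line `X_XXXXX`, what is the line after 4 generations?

_XXXXXX
XXXXXX_
XXXXX_X
XXXX_XX

XXXX_XX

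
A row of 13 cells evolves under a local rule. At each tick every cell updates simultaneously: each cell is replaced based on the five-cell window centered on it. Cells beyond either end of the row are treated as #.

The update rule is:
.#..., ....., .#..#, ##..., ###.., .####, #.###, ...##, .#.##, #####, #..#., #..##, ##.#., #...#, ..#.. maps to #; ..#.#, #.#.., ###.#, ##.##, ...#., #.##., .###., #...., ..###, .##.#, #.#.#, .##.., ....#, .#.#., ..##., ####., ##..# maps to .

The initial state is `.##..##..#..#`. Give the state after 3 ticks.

####.#..#.###

tick 1: ....#...####.
tick 2: #...####.#...
tick 3: ####.#..#.###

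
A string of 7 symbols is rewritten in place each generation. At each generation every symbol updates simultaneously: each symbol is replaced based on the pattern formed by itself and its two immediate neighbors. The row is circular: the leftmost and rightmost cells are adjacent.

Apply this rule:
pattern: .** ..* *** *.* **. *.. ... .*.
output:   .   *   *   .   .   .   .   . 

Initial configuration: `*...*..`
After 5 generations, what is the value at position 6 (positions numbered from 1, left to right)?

.

generation 1: ...*..*
generation 2: ..*..*.
generation 3: .*..*..
generation 4: *..*...
generation 5: ..*...*
position 6 holds .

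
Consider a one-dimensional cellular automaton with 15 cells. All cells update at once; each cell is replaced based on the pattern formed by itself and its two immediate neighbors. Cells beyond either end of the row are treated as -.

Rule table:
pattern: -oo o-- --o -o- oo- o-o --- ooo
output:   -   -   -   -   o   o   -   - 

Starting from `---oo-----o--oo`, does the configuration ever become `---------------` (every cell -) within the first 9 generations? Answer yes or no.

----o---------o
---------------
all cells are - at generation 2

yes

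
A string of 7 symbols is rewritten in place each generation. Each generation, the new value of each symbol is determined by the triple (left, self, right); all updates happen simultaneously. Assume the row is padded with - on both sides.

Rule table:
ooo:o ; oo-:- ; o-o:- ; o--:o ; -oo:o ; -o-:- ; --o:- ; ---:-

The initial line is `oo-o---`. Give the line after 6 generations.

o---o--
-o---o-
--o---o
---o---
----o--
-----o-

-----o-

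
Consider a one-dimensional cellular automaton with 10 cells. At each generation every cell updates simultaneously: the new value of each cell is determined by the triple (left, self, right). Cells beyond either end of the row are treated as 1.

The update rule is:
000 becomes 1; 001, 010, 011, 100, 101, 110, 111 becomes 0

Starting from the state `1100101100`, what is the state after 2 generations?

0000000000
0111111110

0111111110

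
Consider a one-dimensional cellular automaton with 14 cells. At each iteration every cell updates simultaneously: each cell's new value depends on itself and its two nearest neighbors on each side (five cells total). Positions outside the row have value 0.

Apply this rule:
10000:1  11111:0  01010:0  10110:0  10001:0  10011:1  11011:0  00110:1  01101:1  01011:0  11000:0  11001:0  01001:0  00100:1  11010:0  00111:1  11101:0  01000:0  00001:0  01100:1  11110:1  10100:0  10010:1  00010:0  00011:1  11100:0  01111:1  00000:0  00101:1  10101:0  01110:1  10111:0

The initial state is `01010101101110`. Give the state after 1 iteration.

01000000100100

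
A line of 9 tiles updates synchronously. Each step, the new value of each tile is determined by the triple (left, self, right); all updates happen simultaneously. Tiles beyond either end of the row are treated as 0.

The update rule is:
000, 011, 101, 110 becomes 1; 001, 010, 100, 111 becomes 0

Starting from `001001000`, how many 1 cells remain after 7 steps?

100000011
001111011
101001111
010001001
000100000
110001111
110101001
count of 1: 5

5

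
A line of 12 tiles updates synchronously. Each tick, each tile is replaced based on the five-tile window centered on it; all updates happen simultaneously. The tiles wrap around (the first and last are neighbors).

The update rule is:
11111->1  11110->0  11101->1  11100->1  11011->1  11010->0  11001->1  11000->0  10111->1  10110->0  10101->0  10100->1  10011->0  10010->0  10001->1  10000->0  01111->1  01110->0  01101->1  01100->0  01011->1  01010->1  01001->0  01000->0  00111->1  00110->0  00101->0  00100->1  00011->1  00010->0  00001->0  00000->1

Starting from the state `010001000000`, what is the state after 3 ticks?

100100100100

tick 1: 010101001110
tick 2: 001011001011
tick 3: 100100100100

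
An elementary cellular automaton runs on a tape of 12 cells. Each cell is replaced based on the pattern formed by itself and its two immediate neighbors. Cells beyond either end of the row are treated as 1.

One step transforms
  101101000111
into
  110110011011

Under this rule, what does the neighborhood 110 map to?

At position 0 the neighborhood is 110; the next row has 1 there.

1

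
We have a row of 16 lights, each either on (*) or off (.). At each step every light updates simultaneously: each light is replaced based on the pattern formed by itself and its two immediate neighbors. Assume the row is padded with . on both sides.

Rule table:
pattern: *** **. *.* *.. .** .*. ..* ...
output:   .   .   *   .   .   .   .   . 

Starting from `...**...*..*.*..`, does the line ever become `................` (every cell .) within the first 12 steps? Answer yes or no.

yes

step 1: ............*...
step 2: ................
all cells are . at step 2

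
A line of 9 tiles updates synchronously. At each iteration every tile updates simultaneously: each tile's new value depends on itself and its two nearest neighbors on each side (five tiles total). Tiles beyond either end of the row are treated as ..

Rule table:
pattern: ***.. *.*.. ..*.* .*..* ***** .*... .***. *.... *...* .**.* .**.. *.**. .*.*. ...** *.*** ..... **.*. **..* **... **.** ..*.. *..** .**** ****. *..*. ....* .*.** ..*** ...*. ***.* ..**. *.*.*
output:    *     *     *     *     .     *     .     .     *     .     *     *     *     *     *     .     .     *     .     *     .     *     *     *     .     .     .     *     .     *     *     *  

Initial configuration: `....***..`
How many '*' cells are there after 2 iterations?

4

...**.*..
..**..**.
count of *: 4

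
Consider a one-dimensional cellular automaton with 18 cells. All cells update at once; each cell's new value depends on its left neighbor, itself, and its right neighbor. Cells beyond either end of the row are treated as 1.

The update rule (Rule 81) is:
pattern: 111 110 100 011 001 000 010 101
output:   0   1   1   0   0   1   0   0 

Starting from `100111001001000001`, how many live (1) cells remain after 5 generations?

10

110001100100111100
011100110010000110
000110011001110010
110011001100011000
011001100111001110
count of 1: 10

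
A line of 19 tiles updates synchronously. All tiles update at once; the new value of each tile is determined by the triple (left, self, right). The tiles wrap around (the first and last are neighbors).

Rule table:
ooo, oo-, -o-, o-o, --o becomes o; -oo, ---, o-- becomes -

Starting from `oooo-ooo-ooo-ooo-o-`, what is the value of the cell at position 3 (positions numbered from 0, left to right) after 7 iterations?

iteration 1: -oooo-ooo-ooo-ooooo
iteration 2: o-oooo-ooo-ooo-oooo
iteration 3: oo-oooo-ooo-ooo-ooo
iteration 4: ooo-oooo-ooo-ooo-oo
iteration 5: oooo-oooo-ooo-ooo-o
iteration 6: ooooo-oooo-ooo-ooo-
iteration 7: -ooooo-oooo-ooo-ooo
position 3 holds o

o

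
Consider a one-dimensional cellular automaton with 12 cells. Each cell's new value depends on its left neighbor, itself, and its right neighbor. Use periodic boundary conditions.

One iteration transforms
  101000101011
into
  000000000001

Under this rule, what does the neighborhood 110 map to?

At position 0 the neighborhood is 110; the next row has 0 there.

0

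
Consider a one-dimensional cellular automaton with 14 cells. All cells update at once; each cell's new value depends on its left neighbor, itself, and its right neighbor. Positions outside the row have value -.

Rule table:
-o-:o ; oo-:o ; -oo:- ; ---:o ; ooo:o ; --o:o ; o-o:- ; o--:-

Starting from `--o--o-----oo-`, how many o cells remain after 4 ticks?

ooo-oo-oooo-o-
-oo--o--ooo-o-
o-o-oo-o-oo-o-
o-o--o-o--o-o-
count of o: 6

6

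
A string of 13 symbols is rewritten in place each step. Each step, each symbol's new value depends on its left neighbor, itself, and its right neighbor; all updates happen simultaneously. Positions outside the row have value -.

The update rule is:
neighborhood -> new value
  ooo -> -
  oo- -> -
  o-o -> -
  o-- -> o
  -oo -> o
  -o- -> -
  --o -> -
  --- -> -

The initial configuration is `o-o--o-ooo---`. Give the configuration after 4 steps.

step 1: ---o---o--o--
step 2: ----o---o--o-
step 3: -----o---o--o
step 4: ------o---o--

------o---o--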